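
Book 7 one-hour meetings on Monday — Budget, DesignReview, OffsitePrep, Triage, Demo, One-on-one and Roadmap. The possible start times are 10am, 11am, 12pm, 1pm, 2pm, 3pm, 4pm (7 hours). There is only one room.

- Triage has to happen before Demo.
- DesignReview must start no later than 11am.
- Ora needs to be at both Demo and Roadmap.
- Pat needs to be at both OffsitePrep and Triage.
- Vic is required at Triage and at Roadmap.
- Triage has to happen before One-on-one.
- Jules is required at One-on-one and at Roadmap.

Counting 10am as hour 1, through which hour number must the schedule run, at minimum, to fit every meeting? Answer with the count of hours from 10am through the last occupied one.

The precedence chain requires at least 2 distinct hours.
With at most 1 per hour and 7 meetings, at least 7 hours are needed.
7 works (last occupied hour: 4pm): for example OffsitePrep -> 3pm, DesignReview -> 10am, One-on-one -> 1pm, Roadmap -> 4pm, Budget -> 2pm, Triage -> 11am, Demo -> 12pm.

7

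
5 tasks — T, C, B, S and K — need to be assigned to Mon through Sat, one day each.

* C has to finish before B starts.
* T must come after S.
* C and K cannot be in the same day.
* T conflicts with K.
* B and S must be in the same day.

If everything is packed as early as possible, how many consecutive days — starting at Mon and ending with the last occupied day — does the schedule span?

3 days

The precedence chain requires at least 3 distinct days.
3 works (last occupied day: Wed): for example B=Tue, K=Tue, T=Wed, C=Mon, S=Tue.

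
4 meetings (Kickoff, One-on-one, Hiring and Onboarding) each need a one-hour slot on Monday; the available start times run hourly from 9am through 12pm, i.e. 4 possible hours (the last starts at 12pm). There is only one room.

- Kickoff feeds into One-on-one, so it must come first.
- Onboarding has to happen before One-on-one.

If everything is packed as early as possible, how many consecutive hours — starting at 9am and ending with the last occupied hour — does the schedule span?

4 hours

The precedence chain requires at least 2 distinct hours.
With at most 1 per hour and 4 meetings, at least 4 hours are needed.
4 works (last occupied hour: 12pm): for example Hiring in 12pm, One-on-one in 11am, Kickoff in 9am, Onboarding in 10am.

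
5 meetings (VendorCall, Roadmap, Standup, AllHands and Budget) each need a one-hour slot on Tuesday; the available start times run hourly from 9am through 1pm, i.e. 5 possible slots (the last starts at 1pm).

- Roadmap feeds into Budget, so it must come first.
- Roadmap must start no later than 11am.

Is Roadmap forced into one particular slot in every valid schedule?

Roadmap can be 9am (e.g. AllHands=9am, Roadmap=9am, Standup=9am, Budget=10am, VendorCall=9am) or 10am (e.g. Budget=11am, VendorCall=9am, Roadmap=10am, Standup=9am, AllHands=9am).

No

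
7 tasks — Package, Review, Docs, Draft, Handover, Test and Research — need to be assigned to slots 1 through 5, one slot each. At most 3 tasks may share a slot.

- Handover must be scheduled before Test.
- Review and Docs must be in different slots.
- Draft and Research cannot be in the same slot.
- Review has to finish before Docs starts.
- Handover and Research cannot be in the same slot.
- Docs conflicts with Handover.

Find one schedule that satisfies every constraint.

Handover in 1, Test in 2, Draft in 2, Research in 3, Review in 1, Docs in 2, Package in 1

Checking: Review(1) before Docs(2); Handover(1) before Test(2); Draft(2) != Research(3); Review(1) != Docs(2); Docs(2) != Handover(1); Handover(1) != Research(3); max 3 per slot (cap 3).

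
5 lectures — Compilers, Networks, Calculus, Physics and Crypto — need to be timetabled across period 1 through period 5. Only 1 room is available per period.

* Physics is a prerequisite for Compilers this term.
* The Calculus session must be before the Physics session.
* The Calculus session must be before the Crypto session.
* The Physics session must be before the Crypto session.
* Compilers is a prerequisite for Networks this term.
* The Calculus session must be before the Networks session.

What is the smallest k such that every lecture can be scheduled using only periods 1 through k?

5

The precedence chain requires at least 4 distinct periods.
With at most 1 per period and 5 lectures, at least 5 periods are needed.
5 works (last occupied period: period 5): for example Calculus=period 1; Crypto=period 5; Networks=period 4; Compilers=period 3; Physics=period 2.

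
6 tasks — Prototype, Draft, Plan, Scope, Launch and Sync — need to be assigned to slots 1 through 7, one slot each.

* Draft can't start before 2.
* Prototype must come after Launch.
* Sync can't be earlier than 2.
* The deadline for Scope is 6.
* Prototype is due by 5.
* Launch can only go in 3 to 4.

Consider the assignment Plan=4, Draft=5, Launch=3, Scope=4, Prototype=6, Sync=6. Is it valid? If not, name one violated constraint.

Invalid. Prototype is due by 5.

Draft can't start before 2 — holds.
Prototype is due by 5 — violated.
Sync can't be earlier than 2 — holds.
Prototype must come after Launch — holds.
Launch can only go in 3 to 4 — holds.
The deadline for Scope is 6 — holds.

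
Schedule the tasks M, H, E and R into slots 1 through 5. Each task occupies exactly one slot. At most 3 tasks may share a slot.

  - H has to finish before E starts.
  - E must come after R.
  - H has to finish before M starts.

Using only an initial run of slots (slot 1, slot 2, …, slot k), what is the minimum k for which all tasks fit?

2

The precedence chain requires at least 2 distinct slots.
With at most 3 per slot and 4 tasks, at least 2 slots are needed.
2 works (last occupied slot: 2): for example E=2; R=1; H=1; M=2.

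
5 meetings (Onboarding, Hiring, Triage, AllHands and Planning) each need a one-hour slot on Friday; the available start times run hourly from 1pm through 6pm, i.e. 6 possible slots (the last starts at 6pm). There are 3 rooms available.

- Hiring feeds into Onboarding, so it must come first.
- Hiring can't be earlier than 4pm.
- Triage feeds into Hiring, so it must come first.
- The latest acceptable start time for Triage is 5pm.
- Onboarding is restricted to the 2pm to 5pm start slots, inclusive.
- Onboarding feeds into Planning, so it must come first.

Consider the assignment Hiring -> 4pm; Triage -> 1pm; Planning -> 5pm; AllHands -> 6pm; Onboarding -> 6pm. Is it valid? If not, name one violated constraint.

Invalid. Onboarding feeds into Planning, so it must come first.

Onboarding is restricted to the 2pm to 5pm start slots, inclusive — violated.
Hiring can't be earlier than 4pm — holds.
There are 3 rooms available — holds.
Triage feeds into Hiring, so it must come first — holds.
Onboarding feeds into Planning, so it must come first — violated.
Hiring feeds into Onboarding, so it must come first — holds.
The latest acceptable start time for Triage is 5pm — holds.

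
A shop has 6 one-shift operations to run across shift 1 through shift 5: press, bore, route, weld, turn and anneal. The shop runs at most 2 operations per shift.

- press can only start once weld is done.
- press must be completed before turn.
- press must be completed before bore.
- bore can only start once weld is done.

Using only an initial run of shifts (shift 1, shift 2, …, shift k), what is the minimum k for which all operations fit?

3

The precedence chain requires at least 3 distinct shifts.
With at most 2 per shift and 6 operations, at least 3 shifts are needed.
3 works (last occupied shift: shift 3): for example press in shift 2, anneal in shift 2, turn in shift 3, bore in shift 3, weld in shift 1, route in shift 1.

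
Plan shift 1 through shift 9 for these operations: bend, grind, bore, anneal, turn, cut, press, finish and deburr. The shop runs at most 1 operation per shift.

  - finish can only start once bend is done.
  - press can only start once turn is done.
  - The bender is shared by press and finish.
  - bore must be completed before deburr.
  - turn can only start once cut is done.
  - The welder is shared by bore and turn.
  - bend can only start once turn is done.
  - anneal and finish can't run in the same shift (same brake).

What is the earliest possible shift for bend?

shift 3

Precedence pushes bend to at least shift 3; downstream work caps bend at shift 8.
bend at shift 3 is achievable: finish=shift 6, press=shift 5, anneal=shift 9, turn=shift 2, deburr=shift 7, bore=shift 4, cut=shift 1, grind=shift 8, bend=shift 3.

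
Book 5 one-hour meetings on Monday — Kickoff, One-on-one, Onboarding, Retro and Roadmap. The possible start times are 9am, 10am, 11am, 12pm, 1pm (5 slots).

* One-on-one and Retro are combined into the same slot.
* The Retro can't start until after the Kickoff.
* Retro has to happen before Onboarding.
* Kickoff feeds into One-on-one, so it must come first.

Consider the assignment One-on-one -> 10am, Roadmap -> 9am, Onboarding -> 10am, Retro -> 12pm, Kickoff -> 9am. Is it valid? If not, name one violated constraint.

Invalid. Retro has to happen before Onboarding.

One-on-one and Retro are combined into the same slot — violated.
Retro has to happen before Onboarding — violated.
Kickoff feeds into One-on-one, so it must come first — holds.
The Retro can't start until after the Kickoff — holds.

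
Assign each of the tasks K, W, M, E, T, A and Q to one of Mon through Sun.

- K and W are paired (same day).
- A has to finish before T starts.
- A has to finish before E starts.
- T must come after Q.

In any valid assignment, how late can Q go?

Downstream work caps Q at Sat.
Q at Sat is achievable: Q=Sat; T=Sun; K=Mon; A=Mon; E=Tue; W=Mon; M=Mon.

Sat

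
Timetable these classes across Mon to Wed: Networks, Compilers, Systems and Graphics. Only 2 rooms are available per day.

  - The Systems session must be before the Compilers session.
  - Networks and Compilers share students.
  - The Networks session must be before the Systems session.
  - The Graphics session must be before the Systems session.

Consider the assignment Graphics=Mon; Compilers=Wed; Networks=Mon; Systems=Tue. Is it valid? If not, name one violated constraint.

Yes

The Networks session must be before the Systems session — holds.
Networks and Compilers share students — holds.
Only 2 rooms are available per day — holds.
The Graphics session must be before the Systems session — holds.
The Systems session must be before the Compilers session — holds.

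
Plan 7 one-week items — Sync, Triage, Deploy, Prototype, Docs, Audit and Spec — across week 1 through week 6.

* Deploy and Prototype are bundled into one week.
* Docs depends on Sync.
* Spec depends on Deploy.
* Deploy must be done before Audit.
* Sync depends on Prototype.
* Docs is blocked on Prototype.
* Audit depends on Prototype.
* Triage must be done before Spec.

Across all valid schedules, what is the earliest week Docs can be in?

Precedence pushes Docs to at least week 3.
Docs at week 3 is achievable: Triage in week 1, Prototype in week 1, Audit in week 2, Spec in week 2, Sync in week 2, Deploy in week 1, Docs in week 3.

week 3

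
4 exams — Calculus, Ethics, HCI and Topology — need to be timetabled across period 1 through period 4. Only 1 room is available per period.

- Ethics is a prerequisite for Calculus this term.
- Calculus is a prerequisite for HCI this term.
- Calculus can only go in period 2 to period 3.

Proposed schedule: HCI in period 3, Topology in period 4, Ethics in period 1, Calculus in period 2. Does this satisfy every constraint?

Ethics is a prerequisite for Calculus this term — holds.
Calculus is a prerequisite for HCI this term — holds.
Only 1 room is available per period — holds.
Calculus can only go in period 2 to period 3 — holds.

Yes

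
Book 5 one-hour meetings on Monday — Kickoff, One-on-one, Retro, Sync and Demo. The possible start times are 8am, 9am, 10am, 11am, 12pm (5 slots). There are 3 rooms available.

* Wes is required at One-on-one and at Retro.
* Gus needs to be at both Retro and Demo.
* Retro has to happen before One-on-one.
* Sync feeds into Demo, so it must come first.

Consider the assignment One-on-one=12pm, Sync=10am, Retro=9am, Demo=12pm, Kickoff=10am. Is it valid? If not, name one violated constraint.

Yes

Gus needs to be at both Retro and Demo — holds.
Wes is required at One-on-one and at Retro — holds.
There are 3 rooms available — holds.
Retro has to happen before One-on-one — holds.
Sync feeds into Demo, so it must come first — holds.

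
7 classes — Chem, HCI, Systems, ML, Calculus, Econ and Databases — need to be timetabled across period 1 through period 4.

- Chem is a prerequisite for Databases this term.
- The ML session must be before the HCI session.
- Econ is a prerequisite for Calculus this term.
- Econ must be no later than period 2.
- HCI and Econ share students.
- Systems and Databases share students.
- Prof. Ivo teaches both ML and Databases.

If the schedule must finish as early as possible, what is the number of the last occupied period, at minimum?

The precedence chain requires at least 2 distinct periods.
2 works (last occupied period: period 2): for example HCI -> period 2; Systems -> period 1; Econ -> period 1; ML -> period 1; Chem -> period 1; Calculus -> period 2; Databases -> period 2.

period 2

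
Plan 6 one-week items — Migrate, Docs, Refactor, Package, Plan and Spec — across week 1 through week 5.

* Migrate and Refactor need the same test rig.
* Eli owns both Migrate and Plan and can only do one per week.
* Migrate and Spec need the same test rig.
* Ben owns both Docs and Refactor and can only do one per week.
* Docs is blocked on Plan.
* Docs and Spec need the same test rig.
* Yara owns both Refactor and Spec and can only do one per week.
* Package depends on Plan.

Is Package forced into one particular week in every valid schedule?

Package can be week 2 (e.g. Plan -> week 1; Package -> week 2; Spec -> week 3; Refactor -> week 1; Docs -> week 2; Migrate -> week 2) or week 3 (e.g. Migrate -> week 2, Docs -> week 2, Refactor -> week 1, Spec -> week 3, Package -> week 3, Plan -> week 1).

No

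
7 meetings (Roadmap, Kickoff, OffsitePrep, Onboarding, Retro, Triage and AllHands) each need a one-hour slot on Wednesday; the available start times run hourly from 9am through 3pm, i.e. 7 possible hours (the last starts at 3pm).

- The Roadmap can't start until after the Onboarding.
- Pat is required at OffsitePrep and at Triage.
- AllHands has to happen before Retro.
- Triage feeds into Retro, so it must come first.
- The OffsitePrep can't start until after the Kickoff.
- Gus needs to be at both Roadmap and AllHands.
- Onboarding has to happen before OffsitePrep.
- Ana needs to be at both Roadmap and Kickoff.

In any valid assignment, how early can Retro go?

Precedence pushes Retro to at least 10am.
Retro at 10am is achievable: Kickoff -> 9am; Onboarding -> 9am; Retro -> 10am; Roadmap -> 10am; AllHands -> 9am; Triage -> 9am; OffsitePrep -> 10am.

10am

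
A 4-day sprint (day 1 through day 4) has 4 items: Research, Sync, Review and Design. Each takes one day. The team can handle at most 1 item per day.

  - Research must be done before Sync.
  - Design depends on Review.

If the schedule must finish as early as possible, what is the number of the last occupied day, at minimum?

The precedence chain requires at least 2 distinct days.
With at most 1 per day and 4 work items, at least 4 days are needed.
4 works (last occupied day: day 4): for example Review -> day 3, Sync -> day 2, Design -> day 4, Research -> day 1.

4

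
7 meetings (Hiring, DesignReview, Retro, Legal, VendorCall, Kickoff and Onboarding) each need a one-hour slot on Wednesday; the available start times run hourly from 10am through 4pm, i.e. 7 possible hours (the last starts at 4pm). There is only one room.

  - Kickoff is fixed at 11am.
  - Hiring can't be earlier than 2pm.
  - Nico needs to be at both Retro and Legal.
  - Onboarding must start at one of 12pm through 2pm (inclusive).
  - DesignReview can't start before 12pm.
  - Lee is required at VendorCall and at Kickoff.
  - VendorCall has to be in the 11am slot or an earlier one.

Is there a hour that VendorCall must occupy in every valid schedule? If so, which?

VendorCall's window is 10am–11am.
Kickoff is fixed at 11am, and VendorCall can't share a hour with Kickoff.
So VendorCall must be 10am.

10am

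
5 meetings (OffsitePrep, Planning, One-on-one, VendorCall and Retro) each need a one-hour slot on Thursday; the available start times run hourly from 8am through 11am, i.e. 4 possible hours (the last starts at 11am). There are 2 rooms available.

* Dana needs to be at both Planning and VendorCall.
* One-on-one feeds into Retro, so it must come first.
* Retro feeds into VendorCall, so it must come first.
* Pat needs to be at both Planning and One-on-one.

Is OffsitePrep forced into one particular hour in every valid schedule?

No

OffsitePrep can be 8am (e.g. OffsitePrep -> 8am, One-on-one -> 8am, Planning -> 9am, Retro -> 9am, VendorCall -> 10am) or 9am (e.g. OffsitePrep in 9am; VendorCall in 10am; One-on-one in 8am; Planning in 11am; Retro in 9am).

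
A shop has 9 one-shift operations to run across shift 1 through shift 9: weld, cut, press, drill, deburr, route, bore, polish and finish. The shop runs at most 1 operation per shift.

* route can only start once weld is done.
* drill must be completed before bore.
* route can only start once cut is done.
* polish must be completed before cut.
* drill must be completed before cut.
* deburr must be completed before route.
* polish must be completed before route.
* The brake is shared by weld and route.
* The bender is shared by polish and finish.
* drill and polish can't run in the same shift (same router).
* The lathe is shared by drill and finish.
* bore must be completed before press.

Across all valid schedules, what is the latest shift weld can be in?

Downstream work caps weld at shift 8.
weld at shift 8 is achievable: weld -> shift 8; press -> shift 5; deburr -> shift 6; route -> shift 9; finish -> shift 7; bore -> shift 4; cut -> shift 3; polish -> shift 2; drill -> shift 1.

shift 8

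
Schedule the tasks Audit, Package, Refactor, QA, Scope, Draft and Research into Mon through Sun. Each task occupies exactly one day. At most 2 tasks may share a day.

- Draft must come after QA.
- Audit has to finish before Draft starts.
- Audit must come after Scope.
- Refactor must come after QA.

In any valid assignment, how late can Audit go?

Sat

Precedence pushes Audit to at least Tue; downstream work caps Audit at Sat.
Audit at Sat is achievable: QA=Mon; Draft=Sun; Refactor=Tue; Research=Wed; Package=Tue; Audit=Sat; Scope=Mon.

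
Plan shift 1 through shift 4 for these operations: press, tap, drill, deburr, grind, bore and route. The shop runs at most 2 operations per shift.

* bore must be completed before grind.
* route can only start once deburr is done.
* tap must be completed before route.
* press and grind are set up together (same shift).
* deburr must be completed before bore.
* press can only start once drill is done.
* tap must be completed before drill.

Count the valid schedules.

9

Splitting on press: it can be shift 3 (1), shift 4 (8). Listing each branch's schedules as (tap, drill, deburr, grind, bore, route) by shift number:
press=shift 3: (1,2,1,3,2,4) — 1.
press=shift 4: (1,2,1,4,2,3) (1,2,1,4,3,2) (1,2,1,4,3,3) (1,2,2,4,3,3) (1,3,1,4,2,2) (1,3,1,4,2,3) (1,3,1,4,3,2) (2,3,1,4,2,3) — 8.
Summing: 1 + 8 = 9.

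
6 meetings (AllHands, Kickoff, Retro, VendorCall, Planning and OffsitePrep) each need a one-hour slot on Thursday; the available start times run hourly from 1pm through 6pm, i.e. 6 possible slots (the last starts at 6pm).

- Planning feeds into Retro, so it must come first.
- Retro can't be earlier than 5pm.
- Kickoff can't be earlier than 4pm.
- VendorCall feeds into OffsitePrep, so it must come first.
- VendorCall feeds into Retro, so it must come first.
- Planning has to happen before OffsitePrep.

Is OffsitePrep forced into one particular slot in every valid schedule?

No

OffsitePrep can be 2pm (e.g. Planning in 1pm; AllHands in 1pm; OffsitePrep in 2pm; Kickoff in 4pm; Retro in 5pm; VendorCall in 1pm) or 3pm (e.g. Planning in 1pm; VendorCall in 1pm; Retro in 5pm; OffsitePrep in 3pm; Kickoff in 4pm; AllHands in 1pm).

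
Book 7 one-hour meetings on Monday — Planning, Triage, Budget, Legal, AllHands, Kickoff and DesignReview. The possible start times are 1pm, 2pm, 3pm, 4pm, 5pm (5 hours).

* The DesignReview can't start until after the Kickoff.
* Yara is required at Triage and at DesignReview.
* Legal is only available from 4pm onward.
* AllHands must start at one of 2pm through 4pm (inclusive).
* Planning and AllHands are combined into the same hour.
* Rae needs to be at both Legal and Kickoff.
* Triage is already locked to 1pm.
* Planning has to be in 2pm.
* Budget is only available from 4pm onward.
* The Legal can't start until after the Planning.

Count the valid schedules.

38

Splitting on Budget: it can be 4pm (19), 5pm (19). Listing each branch's schedules as (Planning, Triage, Legal, AllHands, Kickoff, DesignReview):
Budget=4pm: (2pm,1pm,4pm,2pm,1pm,2pm) (2pm,1pm,4pm,2pm,1pm,3pm) (2pm,1pm,4pm,2pm,1pm,4pm) (2pm,1pm,4pm,2pm,1pm,5pm) (2pm,1pm,4pm,2pm,2pm,3pm) (2pm,1pm,4pm,2pm,2pm,4pm) (2pm,1pm,4pm,2pm,2pm,5pm) (2pm,1pm,4pm,2pm,3pm,4pm) (2pm,1pm,4pm,2pm,3pm,5pm) (2pm,1pm,5pm,2pm,1pm,2pm) (2pm,1pm,5pm,2pm,1pm,3pm) (2pm,1pm,5pm,2pm,1pm,4pm) (2pm,1pm,5pm,2pm,1pm,5pm) (2pm,1pm,5pm,2pm,2pm,3pm) (2pm,1pm,5pm,2pm,2pm,4pm) (2pm,1pm,5pm,2pm,2pm,5pm) (2pm,1pm,5pm,2pm,3pm,4pm) (2pm,1pm,5pm,2pm,3pm,5pm) (2pm,1pm,5pm,2pm,4pm,5pm) — 19.
Budget=5pm: (2pm,1pm,4pm,2pm,1pm,2pm) (2pm,1pm,4pm,2pm,1pm,3pm) (2pm,1pm,4pm,2pm,1pm,4pm) (2pm,1pm,4pm,2pm,1pm,5pm) (2pm,1pm,4pm,2pm,2pm,3pm) (2pm,1pm,4pm,2pm,2pm,4pm) (2pm,1pm,4pm,2pm,2pm,5pm) (2pm,1pm,4pm,2pm,3pm,4pm) (2pm,1pm,4pm,2pm,3pm,5pm) (2pm,1pm,5pm,2pm,1pm,2pm) (2pm,1pm,5pm,2pm,1pm,3pm) (2pm,1pm,5pm,2pm,1pm,4pm) (2pm,1pm,5pm,2pm,1pm,5pm) (2pm,1pm,5pm,2pm,2pm,3pm) (2pm,1pm,5pm,2pm,2pm,4pm) (2pm,1pm,5pm,2pm,2pm,5pm) (2pm,1pm,5pm,2pm,3pm,4pm) (2pm,1pm,5pm,2pm,3pm,5pm) (2pm,1pm,5pm,2pm,4pm,5pm) — 19.
Summing: 19 + 19 = 38.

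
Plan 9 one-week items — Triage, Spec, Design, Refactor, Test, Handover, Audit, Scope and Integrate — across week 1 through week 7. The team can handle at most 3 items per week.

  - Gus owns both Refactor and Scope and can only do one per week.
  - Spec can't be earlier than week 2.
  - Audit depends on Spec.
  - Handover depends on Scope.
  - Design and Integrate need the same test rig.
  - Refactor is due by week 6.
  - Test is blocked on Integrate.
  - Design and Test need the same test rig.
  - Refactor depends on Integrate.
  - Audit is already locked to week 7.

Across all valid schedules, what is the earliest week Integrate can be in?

week 1

Downstream work caps Integrate at week 5.
Integrate at week 1 is achievable: Spec=week 2, Triage=week 1, Test=week 2, Scope=week 1, Refactor=week 2, Design=week 3, Handover=week 3, Integrate=week 1, Audit=week 7.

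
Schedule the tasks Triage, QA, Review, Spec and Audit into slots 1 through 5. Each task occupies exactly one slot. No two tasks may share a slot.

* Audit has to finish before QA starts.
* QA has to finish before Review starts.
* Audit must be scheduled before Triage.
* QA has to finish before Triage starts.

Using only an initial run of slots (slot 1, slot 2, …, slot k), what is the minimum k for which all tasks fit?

The precedence chain requires at least 3 distinct slots.
With at most 1 per slot and 5 tasks, at least 5 slots are needed.
5 works (last occupied slot: 5): for example Review in 4; Audit in 1; QA in 2; Spec in 5; Triage in 3.

5 slots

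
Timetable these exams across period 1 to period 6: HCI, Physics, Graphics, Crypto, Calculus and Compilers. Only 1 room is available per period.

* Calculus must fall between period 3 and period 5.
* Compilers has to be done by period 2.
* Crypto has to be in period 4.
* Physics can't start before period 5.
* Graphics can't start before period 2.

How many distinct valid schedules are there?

Splitting on HCI: it can be period 1 (3), period 2 (3), period 3 (1), period 5 (1), period 6 (1). Listing each branch's schedules as (Physics, Graphics, Crypto, Calculus, Compilers) by period number:
HCI=period 1: (5,6,4,3,2) (6,3,4,5,2) (6,5,4,3,2) — 3.
HCI=period 2: (5,6,4,3,1) (6,3,4,5,1) (6,5,4,3,1) — 3.
HCI=period 3: (6,2,4,5,1) — 1.
HCI=period 5: (6,2,4,3,1) — 1.
HCI=period 6: (5,2,4,3,1) — 1.
Summing: 3 + 3 + 1 + 1 + 1 = 9.

9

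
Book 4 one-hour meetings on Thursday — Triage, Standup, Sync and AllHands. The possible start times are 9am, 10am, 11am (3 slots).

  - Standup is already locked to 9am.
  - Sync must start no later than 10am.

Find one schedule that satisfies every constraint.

AllHands=9am; Sync=9am; Standup=9am; Triage=9am

Checking: Standup=9am in [9am,9am]; Sync=9am in [9am,10am].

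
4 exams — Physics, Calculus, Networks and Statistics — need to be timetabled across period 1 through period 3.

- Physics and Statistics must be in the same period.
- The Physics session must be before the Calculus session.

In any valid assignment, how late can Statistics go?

period 2

Statistics must be in the same period as Physics, which can't be after period 2, so Statistics is at most period 2.
Statistics at period 2 is achievable: Calculus -> period 3; Physics -> period 2; Statistics -> period 2; Networks -> period 1.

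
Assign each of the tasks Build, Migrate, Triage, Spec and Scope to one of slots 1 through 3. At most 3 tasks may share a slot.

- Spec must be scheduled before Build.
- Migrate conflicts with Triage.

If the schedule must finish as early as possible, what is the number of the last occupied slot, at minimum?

The precedence chain requires at least 2 distinct slots.
With at most 3 per slot and 5 tasks, at least 2 slots are needed.
2 works (last occupied slot: 2): for example Spec -> 1, Migrate -> 1, Triage -> 2, Build -> 2, Scope -> 1.

2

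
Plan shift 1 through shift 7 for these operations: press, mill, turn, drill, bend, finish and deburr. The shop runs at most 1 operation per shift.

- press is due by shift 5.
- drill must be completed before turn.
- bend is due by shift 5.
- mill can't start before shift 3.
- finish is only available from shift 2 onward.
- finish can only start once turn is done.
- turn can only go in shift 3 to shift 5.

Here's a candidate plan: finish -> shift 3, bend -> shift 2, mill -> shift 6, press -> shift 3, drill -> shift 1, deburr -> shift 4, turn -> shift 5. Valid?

Invalid. The shop runs at most 1 operation per shift.

The shop runs at most 1 operation per shift — violated.
press is due by shift 5 — holds.
bend is due by shift 5 — holds.
finish can only start once turn is done — violated.
turn can only go in shift 3 to shift 5 — holds.
mill can't start before shift 3 — holds.
drill must be completed before turn — holds.
finish is only available from shift 2 onward — holds.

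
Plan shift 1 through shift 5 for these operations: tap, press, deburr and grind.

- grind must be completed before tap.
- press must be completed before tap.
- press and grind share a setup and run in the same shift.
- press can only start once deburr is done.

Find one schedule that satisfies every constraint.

grind -> shift 2, tap -> shift 3, press -> shift 2, deburr -> shift 1

Checking: press(shift 2) before tap(shift 3); deburr(shift 1) before press(shift 2); grind(shift 2) before tap(shift 3); press = grind = shift 2.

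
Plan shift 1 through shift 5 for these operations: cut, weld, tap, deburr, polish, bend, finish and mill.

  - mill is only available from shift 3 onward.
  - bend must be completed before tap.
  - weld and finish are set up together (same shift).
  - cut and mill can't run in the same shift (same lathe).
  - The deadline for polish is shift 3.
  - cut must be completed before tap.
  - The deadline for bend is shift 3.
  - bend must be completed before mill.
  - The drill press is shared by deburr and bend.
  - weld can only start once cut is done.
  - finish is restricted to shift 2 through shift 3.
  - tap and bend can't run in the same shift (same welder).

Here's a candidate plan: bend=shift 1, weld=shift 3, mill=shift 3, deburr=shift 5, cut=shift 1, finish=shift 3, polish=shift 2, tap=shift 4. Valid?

Yes, all constraints hold

cut and mill can't run in the same shift (same lathe) — holds.
weld can only start once cut is done — holds.
The deadline for bend is shift 3 — holds.
weld and finish are set up together (same shift) — holds.
bend must be completed before mill — holds.
mill is only available from shift 3 onward — holds.
tap and bend can't run in the same shift (same welder) — holds.
cut must be completed before tap — holds.
The drill press is shared by deburr and bend — holds.
The deadline for polish is shift 3 — holds.
finish is restricted to shift 2 through shift 3 — holds.
bend must be completed before tap — holds.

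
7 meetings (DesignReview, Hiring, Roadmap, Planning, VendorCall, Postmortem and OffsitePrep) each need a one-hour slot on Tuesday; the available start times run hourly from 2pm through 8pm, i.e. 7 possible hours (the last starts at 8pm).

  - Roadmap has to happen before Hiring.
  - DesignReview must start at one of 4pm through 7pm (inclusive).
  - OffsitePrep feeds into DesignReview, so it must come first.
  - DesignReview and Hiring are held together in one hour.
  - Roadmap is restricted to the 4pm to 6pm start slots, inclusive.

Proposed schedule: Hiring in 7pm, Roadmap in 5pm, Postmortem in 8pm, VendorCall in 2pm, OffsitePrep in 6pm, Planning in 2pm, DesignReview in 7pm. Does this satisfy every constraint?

OffsitePrep feeds into DesignReview, so it must come first — holds.
Roadmap has to happen before Hiring — holds.
DesignReview and Hiring are held together in one hour — holds.
Roadmap is restricted to the 4pm to 6pm start slots, inclusive — holds.
DesignReview must start at one of 4pm through 7pm (inclusive) — holds.

Yes, all constraints hold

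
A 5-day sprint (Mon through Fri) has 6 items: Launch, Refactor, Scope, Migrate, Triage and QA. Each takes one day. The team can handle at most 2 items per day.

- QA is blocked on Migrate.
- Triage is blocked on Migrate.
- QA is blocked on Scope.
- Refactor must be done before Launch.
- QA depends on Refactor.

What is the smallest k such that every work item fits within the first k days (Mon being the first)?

The precedence chain requires at least 2 distinct days.
With at most 2 per day and 6 work items, at least 3 days are needed.
3 works (last occupied day: Wed): for example Refactor -> Mon, QA -> Wed, Migrate -> Mon, Triage -> Wed, Launch -> Tue, Scope -> Tue.

3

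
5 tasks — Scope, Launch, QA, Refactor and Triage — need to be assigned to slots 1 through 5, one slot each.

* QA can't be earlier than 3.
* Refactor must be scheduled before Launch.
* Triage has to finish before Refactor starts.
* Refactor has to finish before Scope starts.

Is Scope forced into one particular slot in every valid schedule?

No

Scope can be 3 (e.g. Launch -> 3; QA -> 3; Scope -> 3; Triage -> 1; Refactor -> 2) or 4 (e.g. QA=3, Scope=4, Launch=3, Triage=1, Refactor=2).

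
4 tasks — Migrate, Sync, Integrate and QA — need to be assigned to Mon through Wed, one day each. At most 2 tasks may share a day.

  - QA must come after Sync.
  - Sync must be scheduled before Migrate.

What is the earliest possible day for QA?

Tue

Precedence pushes QA to at least Tue.
QA at Tue is achievable: Sync -> Mon; QA -> Tue; Migrate -> Tue; Integrate -> Mon.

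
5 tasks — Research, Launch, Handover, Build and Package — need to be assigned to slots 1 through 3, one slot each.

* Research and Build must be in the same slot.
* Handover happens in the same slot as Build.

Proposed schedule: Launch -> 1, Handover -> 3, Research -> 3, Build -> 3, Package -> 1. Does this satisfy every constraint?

Yes

Research and Build must be in the same slot — holds.
Handover happens in the same slot as Build — holds.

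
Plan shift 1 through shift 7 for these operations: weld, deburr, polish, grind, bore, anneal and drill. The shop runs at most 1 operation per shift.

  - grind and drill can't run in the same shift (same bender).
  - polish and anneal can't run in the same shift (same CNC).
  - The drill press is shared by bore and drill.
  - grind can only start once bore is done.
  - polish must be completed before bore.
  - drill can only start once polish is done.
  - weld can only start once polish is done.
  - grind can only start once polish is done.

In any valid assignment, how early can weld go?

Precedence pushes weld to at least shift 2.
weld at shift 2 is achievable: deburr -> shift 6, drill -> shift 5, bore -> shift 3, weld -> shift 2, grind -> shift 4, anneal -> shift 7, polish -> shift 1.

shift 2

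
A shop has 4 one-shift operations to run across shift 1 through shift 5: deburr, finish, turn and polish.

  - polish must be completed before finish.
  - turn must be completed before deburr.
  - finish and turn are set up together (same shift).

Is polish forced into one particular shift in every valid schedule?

polish can be shift 1 (e.g. polish=shift 1; finish=shift 2; deburr=shift 3; turn=shift 2) or shift 2 (e.g. finish in shift 3; polish in shift 2; deburr in shift 4; turn in shift 3).

No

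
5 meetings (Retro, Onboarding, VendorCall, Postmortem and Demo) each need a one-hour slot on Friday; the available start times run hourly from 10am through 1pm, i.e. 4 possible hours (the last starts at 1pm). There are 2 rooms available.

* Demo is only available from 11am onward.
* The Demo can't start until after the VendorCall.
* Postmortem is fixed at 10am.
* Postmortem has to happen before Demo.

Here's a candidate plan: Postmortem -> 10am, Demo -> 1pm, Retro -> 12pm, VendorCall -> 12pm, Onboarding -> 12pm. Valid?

Invalid. There are 2 rooms available.

The Demo can't start until after the VendorCall — holds.
Postmortem has to happen before Demo — holds.
There are 2 rooms available — violated.
Demo is only available from 11am onward — holds.
Postmortem is fixed at 10am — holds.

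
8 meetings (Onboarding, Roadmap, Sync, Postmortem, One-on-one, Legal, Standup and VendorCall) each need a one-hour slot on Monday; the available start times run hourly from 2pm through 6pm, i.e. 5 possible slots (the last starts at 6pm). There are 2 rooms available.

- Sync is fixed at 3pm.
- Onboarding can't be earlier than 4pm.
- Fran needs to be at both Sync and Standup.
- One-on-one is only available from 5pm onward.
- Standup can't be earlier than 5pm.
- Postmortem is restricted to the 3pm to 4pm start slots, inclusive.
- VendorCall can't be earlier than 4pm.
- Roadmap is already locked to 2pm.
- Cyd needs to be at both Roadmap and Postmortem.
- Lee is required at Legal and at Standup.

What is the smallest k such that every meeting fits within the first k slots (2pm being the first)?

With at most 2 per slot and 8 meetings, at least 4 slots are needed.
One-on-one can't be placed before 5pm — that is slot 4 counting from 2pm — so the schedule must run through at least 4 slots.
4 works (last occupied slot: 5pm): for example Standup=5pm, Roadmap=2pm, VendorCall=4pm, One-on-one=5pm, Legal=2pm, Postmortem=3pm, Sync=3pm, Onboarding=4pm.

4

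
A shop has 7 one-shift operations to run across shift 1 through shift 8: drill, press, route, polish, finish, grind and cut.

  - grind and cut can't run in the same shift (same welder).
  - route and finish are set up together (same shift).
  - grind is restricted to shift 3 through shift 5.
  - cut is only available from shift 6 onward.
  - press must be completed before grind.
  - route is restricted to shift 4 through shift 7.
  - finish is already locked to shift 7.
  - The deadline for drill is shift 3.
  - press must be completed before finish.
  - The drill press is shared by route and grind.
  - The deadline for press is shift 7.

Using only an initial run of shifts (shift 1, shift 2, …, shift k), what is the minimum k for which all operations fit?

7

The precedence chain requires at least 2 distinct shifts.
finish can't be placed before shift 7, so the schedule must run through at least shift 7.
7 works (last occupied shift: shift 7): for example press in shift 1; route in shift 7; cut in shift 6; finish in shift 7; drill in shift 1; polish in shift 1; grind in shift 3.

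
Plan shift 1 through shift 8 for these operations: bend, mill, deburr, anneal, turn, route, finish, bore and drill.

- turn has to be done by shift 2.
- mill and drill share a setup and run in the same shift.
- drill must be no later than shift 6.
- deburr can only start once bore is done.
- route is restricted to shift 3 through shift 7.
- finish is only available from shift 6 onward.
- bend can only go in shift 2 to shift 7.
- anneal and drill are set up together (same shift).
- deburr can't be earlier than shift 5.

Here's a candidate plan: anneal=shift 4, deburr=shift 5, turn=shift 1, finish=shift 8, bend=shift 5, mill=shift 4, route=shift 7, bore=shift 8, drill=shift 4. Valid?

No. deburr can only start once bore is done is not satisfied.

drill must be no later than shift 6 — holds.
deburr can only start once bore is done — violated.
deburr can't be earlier than shift 5 — holds.
mill and drill share a setup and run in the same shift — holds.
finish is only available from shift 6 onward — holds.
route is restricted to shift 3 through shift 7 — holds.
turn has to be done by shift 2 — holds.
anneal and drill are set up together (same shift) — holds.
bend can only go in shift 2 to shift 7 — holds.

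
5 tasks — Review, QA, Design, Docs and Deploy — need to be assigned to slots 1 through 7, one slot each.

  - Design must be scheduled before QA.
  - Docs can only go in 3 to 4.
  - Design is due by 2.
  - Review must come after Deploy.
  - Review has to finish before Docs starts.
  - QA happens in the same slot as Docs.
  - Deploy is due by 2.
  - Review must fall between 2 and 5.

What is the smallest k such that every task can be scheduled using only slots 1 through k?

3 slots

The precedence chain requires at least 3 distinct slots.
3 works (last occupied slot: 3): for example Docs -> 3, Design -> 1, QA -> 3, Deploy -> 1, Review -> 2.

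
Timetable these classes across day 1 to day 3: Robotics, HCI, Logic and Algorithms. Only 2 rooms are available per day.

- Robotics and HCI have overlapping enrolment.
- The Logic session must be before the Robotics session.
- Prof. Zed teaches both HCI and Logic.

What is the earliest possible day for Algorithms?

day 1

Algorithms at day 1 is achievable: Logic -> day 1, Robotics -> day 2, HCI -> day 3, Algorithms -> day 1.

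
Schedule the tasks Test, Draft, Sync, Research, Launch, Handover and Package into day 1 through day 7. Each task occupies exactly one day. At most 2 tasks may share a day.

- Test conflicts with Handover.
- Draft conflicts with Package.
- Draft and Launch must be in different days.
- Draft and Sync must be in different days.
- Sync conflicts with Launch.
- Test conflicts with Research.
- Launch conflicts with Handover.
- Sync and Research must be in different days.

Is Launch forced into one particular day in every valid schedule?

Launch can be day 1 (e.g. Sync -> day 3; Package -> day 4; Test -> day 1; Research -> day 2; Launch -> day 1; Draft -> day 2; Handover -> day 3) or day 2 (e.g. Handover -> day 3; Research -> day 2; Test -> day 1; Launch -> day 2; Package -> day 4; Draft -> day 1; Sync -> day 3).

No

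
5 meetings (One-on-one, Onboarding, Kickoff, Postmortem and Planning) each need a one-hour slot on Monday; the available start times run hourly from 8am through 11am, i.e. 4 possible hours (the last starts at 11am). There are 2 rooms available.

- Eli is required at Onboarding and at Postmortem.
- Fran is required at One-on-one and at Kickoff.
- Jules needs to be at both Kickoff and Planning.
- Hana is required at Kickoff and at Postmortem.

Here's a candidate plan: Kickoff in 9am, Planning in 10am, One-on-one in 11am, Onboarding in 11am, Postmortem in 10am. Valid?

There are 2 rooms available — holds.
Hana is required at Kickoff and at Postmortem — holds.
Jules needs to be at both Kickoff and Planning — holds.
Fran is required at One-on-one and at Kickoff — holds.
Eli is required at Onboarding and at Postmortem — holds.

Yes, all constraints hold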